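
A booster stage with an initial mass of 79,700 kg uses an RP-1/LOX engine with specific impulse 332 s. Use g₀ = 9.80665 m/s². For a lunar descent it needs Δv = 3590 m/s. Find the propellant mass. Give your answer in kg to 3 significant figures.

v_e = Isp · g₀ = 332 × 9.80665 = 3255.8 m/s.
By the Tsiolkovsky rocket equation, m₀/m_f = exp(Δv / v_e) = exp(3590 / 3255.8) = exp(1.1026) = 3.0121.
m_f = 79,700 / 3.0121 = 26,459.9 kg, so propellant = m₀ − m_f = 79,700 − 26,459.9 = 53,240.1 kg.

propellant mass ≈ 53200 kg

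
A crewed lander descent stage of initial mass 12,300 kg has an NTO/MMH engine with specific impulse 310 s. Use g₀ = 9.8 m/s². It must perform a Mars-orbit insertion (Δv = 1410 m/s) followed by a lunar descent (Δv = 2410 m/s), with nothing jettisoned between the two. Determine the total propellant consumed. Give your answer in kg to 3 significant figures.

total propellant consumed ≈ 8800 kg

v_e = Isp · g₀ = 310 × 9.8 = 3038.0 m/s.
After the first burn: m = 12300 × exp(−1410/3038.0) = 12300 × 0.62869 = 7,732.89 kg.
After the second burn: m = 7,732.89 × exp(−2410/3038.0) = 7,732.89 × 0.45236 = 3,498.05 kg.
Total propellant = m₀ − m_final = 12300 − 3,498.05 = 8,801.95 kg.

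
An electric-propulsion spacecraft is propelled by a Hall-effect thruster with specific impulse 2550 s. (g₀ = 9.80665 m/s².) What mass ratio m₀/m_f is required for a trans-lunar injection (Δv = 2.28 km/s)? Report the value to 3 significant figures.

v_e = Isp · g₀ = 2550 × 9.80665 = 25007.0 m/s.
m₀/m_f = exp(Δv / v_e) = exp(2280 / 25007.0) = exp(0.0912) = 1.0955.

mass ratio ≈ 1.10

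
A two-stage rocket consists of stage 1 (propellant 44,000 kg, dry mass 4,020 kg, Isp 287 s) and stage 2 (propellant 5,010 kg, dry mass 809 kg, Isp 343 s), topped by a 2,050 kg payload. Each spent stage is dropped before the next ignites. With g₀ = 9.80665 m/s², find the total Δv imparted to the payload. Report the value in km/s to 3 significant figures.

Δv ≈ 7.76 km/s

Ignition mass of stage 1 = 44,000+4,020 + 5,010+809 + 2,050 = 55,889 kg.
Stage 1: m₀ = 55,889 kg, m_f = 55,889 − 44,000 = 11,889 kg; Δv = 287×9.80665×ln(4.701) = 2814.5×1.5478 ≈ 4356 m/s.
Stage 2: m₀ = 7,869 kg, m_f = 7,869 − 5,010 = 2,859 kg; Δv = 343×9.80665×ln(2.752) = 3363.7×1.0125 ≈ 3406 m/s.
Total Δv = 4356 + 3406 = 7762 m/s.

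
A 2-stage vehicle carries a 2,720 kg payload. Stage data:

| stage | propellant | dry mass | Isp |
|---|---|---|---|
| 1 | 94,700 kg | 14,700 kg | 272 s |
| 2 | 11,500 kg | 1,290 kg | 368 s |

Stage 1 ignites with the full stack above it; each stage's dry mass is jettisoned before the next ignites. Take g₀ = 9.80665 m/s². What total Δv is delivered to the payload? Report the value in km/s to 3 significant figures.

Δv ≈ 8.67 km/s

Ignition mass of stage 1 = 94,700+14,700 + 11,500+1,290 + 2,720 = 124,910 kg.
Stage 1: m₀ = 124,910 kg, m_f = 124,910 − 94,700 = 30,210 kg; Δv = 272×9.80665×ln(4.135) = 2667.4×1.4194 ≈ 3786 m/s.
Stage 2: m₀ = 15,510 kg, m_f = 15,510 − 11,500 = 4,010 kg; Δv = 368×9.80665×ln(3.868) = 3608.8×1.3527 ≈ 4882 m/s.
Total Δv = 3786 + 4882 = 8668 m/s.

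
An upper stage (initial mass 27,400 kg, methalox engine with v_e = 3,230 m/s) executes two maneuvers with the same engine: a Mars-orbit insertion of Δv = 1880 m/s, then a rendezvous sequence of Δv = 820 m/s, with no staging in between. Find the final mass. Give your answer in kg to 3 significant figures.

final mass ≈ 11900 kg

After the first burn: m = 27400 × exp(−1880/3230.0) = 27400 × 0.55876 = 15,310 kg.
After the second burn: m = 15,310 × exp(−820/3230.0) = 15,310 × 0.77579 = 11,877.3 kg.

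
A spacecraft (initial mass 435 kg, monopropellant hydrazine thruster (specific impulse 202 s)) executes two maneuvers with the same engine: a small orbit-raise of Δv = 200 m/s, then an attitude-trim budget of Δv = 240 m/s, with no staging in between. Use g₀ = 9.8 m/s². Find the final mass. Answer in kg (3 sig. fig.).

v_e = Isp · g₀ = 202 × 9.8 = 1979.6 m/s.
After the first burn: m = 435 × exp(−200/1979.6) = 435 × 0.90391 = 393.201 kg.
After the second burn: m = 393.201 × exp(−240/1979.6) = 393.201 × 0.88582 = 348.305 kg.

final mass ≈ 348 kg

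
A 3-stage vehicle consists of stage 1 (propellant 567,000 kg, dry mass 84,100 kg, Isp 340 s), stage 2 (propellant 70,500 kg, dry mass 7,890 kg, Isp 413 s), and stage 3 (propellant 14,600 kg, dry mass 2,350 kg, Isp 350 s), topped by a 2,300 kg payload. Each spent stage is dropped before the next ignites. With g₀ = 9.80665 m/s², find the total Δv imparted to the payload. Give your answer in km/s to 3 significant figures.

Δv ≈ 14.8 km/s

Ignition mass of stage 1 = 567,000+84,100 + 70,500+7,890 + 14,600+2,350 + 2,300 = 748,740 kg.
Stage 1: m₀ = 748,740 kg, m_f = 748,740 − 567,000 = 181,740 kg; Δv = 340×9.80665×ln(4.12) = 3334.3×1.4158 ≈ 4721 m/s.
Stage 2: m₀ = 97,640 kg, m_f = 97,640 − 70,500 = 27,140 kg; Δv = 413×9.80665×ln(3.598) = 4050.1×1.2803 ≈ 5185 m/s.
Stage 3: m₀ = 19,250 kg, m_f = 19,250 − 14,600 = 4,650 kg; Δv = 350×9.80665×ln(4.14) = 3432.3×1.4206 ≈ 4876 m/s.
Total Δv = 4721 + 5185 + 4876 = 14782 m/s.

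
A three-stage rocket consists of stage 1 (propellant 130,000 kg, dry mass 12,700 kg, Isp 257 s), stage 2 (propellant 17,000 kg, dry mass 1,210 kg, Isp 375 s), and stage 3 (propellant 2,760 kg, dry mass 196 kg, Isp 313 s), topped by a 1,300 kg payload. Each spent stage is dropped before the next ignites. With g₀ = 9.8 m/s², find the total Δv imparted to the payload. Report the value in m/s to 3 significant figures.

Δv ≈ 12300 m/s

Ignition mass of stage 1 = 130,000+12,700 + 17,000+1,210 + 2,760+196 + 1,300 = 165,166 kg.
Stage 1: m₀ = 165,166 kg, m_f = 165,166 − 130,000 = 35,166 kg; Δv = 257×9.8×ln(4.697) = 2518.6×1.5469 ≈ 3896 m/s.
Stage 2: m₀ = 22,466 kg, m_f = 22,466 − 17,000 = 5,466 kg; Δv = 375×9.8×ln(4.11) = 3675.0×1.4135 ≈ 5194 m/s.
Stage 3: m₀ = 4,256 kg, m_f = 4,256 − 2,760 = 1,496 kg; Δv = 313×9.8×ln(2.845) = 3067.4×1.0455 ≈ 3207 m/s.
Total Δv = 3896 + 5194 + 3207 = 12297 m/s.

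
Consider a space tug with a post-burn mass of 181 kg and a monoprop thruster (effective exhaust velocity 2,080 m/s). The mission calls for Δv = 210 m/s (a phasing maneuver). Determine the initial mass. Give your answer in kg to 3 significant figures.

m₀/m_f = exp(Δv / v_e) = exp(210 / 2080.0) = exp(0.1010) = 1.1062.
m₀ = m_f × 1.1062 = 181 × 1.1062 = 200.222 kg.

initial mass ≈ 200 kg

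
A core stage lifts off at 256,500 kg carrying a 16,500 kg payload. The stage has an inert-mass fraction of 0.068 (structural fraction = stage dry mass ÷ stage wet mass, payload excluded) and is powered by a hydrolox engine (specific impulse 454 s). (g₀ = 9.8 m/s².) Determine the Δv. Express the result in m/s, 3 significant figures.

Stage wet mass = m₀ − payload = 256,500 − 16,500 = 240,000 kg.
Stage dry mass = ε × stage wet mass = 0.068 × 240,000 = 16,320 kg.
Burnout mass m_f = stage dry + payload = 16,320 + 16,500 = 32,820 kg.
v_e = Isp · g₀ = 454 × 9.8 = 4449.2 m/s.
Rocket equation: Δv = v_e · ln(256,500/32,820) = 4449.2 × ln(7.815) = 4449.2 × 2.0561 ≈ 9148 m/s.

Δv ≈ 9150 m/s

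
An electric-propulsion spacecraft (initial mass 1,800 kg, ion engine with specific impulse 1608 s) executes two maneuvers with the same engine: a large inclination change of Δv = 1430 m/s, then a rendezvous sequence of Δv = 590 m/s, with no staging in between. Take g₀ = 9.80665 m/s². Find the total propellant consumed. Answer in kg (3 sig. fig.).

v_e = Isp · g₀ = 1608 × 9.80665 = 15769.1 m/s.
After the first burn: m = 1800 × exp(−1430/15769.1) = 1800 × 0.91331 = 1,643.96 kg.
After the second burn: m = 1,643.96 × exp(−590/15769.1) = 1,643.96 × 0.96328 = 1,583.59 kg.
Total propellant = m₀ − m_final = 1800 − 1,583.59 = 216.41 kg.

total propellant consumed ≈ 216 kg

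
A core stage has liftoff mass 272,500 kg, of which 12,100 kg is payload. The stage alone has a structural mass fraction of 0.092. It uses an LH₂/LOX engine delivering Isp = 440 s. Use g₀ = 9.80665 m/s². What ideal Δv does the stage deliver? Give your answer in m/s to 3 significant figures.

Δv ≈ 8730 m/s

Stage wet mass = m₀ − payload = 272,500 − 12,100 = 260,400 kg.
Stage dry mass = ε × stage wet mass = 0.092 × 260,400 = 23,956.8 kg.
Burnout mass m_f = stage dry + payload = 23,956.8 + 12,100 = 36,056.8 kg.
v_e = Isp · g₀ = 440 × 9.80665 = 4314.9 m/s.
Δv = v_e · ln(272,500/36,056.8) = 4314.9 × ln(7.558) = 4314.9 × 2.0225 ≈ 8727 m/s.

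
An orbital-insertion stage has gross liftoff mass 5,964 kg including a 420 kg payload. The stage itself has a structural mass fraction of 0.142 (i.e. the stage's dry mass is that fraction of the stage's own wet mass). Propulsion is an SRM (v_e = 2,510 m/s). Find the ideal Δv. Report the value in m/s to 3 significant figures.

Δv ≈ 4010 m/s

Stage wet mass = m₀ − payload = 5,964 − 420 = 5,544 kg.
Stage dry mass = ε × stage wet mass = 0.142 × 5,544 = 787.248 kg.
Burnout mass m_f = stage dry + payload = 787.248 + 420 = 1,207.248 kg.
Rocket equation: Δv = v_e · ln(5,964/1,207.248) = 2510.0 × ln(4.94) = 2510.0 × 1.5974 ≈ 4009 m/s.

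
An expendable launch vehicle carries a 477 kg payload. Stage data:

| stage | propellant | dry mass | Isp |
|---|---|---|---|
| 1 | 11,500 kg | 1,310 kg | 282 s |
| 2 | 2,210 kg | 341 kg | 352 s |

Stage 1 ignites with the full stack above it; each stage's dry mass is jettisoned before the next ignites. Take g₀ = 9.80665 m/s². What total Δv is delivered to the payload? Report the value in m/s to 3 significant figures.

Ignition mass of stage 1 = 11,500+1,310 + 2,210+341 + 477 = 15,838 kg.
Stage 1: m₀ = 15,838 kg, m_f = 15,838 − 11,500 = 4,338 kg; Δv = 282×9.80665×ln(3.651) = 2765.5×1.2950 ≈ 3581 m/s.
Stage 2: m₀ = 3,028 kg, m_f = 3,028 − 2,210 = 818 kg; Δv = 352×9.80665×ln(3.702) = 3451.9×1.3088 ≈ 4518 m/s.
Total Δv = 3581 + 4518 = 8099 m/s.

Δv ≈ 8100 m/s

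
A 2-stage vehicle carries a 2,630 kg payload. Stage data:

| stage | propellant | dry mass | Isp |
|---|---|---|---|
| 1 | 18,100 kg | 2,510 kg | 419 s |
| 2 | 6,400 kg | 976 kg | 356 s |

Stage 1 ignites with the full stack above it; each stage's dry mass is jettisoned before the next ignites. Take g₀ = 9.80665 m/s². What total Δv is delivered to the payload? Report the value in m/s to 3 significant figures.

Ignition mass of stage 1 = 18,100+2,510 + 6,400+976 + 2,630 = 30,616 kg.
Stage 1: m₀ = 30,616 kg, m_f = 30,616 − 18,100 = 12,516 kg; Δv = 419×9.80665×ln(2.446) = 4109.0×0.8945 ≈ 3676 m/s.
Stage 2: m₀ = 10,006 kg, m_f = 10,006 − 6,400 = 3,606 kg; Δv = 356×9.80665×ln(2.775) = 3491.2×1.0206 ≈ 3563 m/s.
Total Δv = 3676 + 3563 = 7239 m/s.

Δv ≈ 7240 m/s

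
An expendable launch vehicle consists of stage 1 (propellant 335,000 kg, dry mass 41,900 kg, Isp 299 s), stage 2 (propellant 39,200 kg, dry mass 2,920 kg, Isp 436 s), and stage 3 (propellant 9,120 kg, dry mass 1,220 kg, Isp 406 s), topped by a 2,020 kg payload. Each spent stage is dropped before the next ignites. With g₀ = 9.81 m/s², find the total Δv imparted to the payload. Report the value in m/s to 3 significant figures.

Δv ≈ 15200 m/s

Ignition mass of stage 1 = 335,000+41,900 + 39,200+2,920 + 9,120+1,220 + 2,020 = 431,380 kg.
Stage 1: m₀ = 431,380 kg, m_f = 431,380 − 335,000 = 96,380 kg; Δv = 299×9.81×ln(4.476) = 2933.2×1.4987 ≈ 4396 m/s.
Stage 2: m₀ = 54,480 kg, m_f = 54,480 − 39,200 = 15,280 kg; Δv = 436×9.81×ln(3.565) = 4277.2×1.2713 ≈ 5438 m/s.
Stage 3: m₀ = 12,360 kg, m_f = 12,360 − 9,120 = 3,240 kg; Δv = 406×9.81×ln(3.815) = 3982.9×1.3389 ≈ 5333 m/s.
Total Δv = 4396 + 5438 + 5333 = 15167 m/s.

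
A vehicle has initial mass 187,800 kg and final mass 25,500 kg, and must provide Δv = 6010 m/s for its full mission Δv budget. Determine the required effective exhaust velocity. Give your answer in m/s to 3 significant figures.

v_e ≈ 3010 m/s

ln(m₀/m_f) = ln(187800/25500) = ln(7.365) = 1.9967.
v_e = Δv / ln(m₀/m_f) = 6010 / 1.9967 = 3010.0 m/s.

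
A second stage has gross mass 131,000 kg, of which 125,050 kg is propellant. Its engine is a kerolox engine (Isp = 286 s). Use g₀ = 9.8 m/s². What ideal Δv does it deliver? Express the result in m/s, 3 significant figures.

v_e = Isp · g₀ = 286 × 9.8 = 2802.8 m/s.
m_f = m₀ − m_prop = 131,000 − 125,050 = 5,950 kg.
Δv = v_e · ln(m₀/m_f) = 2802.8 × ln(22.02) = 2802.8 × 3.0918 ≈ 8665.7 m/s.

Δv ≈ 8670 m/s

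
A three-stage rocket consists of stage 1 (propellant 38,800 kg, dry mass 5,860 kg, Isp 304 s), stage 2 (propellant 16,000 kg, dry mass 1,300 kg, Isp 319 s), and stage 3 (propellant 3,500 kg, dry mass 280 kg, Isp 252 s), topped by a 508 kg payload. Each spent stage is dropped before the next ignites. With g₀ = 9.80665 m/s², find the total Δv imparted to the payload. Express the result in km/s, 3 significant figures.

Ignition mass of stage 1 = 38,800+5,860 + 16,000+1,300 + 3,500+280 + 508 = 66,248 kg.
Stage 1: m₀ = 66,248 kg, m_f = 66,248 − 38,800 = 27,448 kg; Δv = 304×9.80665×ln(2.414) = 2981.2×0.8811 ≈ 2627 m/s.
Stage 2: m₀ = 21,588 kg, m_f = 21,588 − 16,000 = 5,588 kg; Δv = 319×9.80665×ln(3.863) = 3128.3×1.3515 ≈ 4228 m/s.
Stage 3: m₀ = 4,288 kg, m_f = 4,288 − 3,500 = 788 kg; Δv = 252×9.80665×ln(5.442) = 2471.3×1.6941 ≈ 4187 m/s.
Total Δv = 2627 + 4228 + 4187 = 11042 m/s.

Δv ≈ 11.0 km/s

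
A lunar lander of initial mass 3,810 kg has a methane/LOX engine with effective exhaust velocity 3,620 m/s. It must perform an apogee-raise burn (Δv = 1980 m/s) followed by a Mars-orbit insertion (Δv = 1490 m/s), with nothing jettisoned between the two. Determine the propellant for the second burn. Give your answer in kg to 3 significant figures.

propellant for the second burn ≈ 744 kg

After the first burn: m = 3810 × exp(−1980/3620.0) = 3810 × 0.57871 = 2,204.89 kg.
After the second burn: m = 2,204.89 × exp(−1490/3620.0) = 2,204.89 × 0.66259 = 1,460.94 kg.
Second-burn propellant = 2,204.89 − 1,460.94 = 743.95 kg.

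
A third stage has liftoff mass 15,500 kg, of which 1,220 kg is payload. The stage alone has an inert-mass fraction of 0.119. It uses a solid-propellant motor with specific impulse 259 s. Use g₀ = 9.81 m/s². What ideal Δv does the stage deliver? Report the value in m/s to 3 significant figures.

Δv ≈ 4240 m/s

Stage wet mass = m₀ − payload = 15,500 − 1,220 = 14,280 kg.
Stage dry mass = ε × stage wet mass = 0.119 × 14,280 = 1,699.32 kg.
Burnout mass m_f = stage dry + payload = 1,699.32 + 1,220 = 2,919.32 kg.
v_e = Isp · g₀ = 259 × 9.81 = 2540.8 m/s.
Δv = v_e · ln(15,500/2,919.32) = 2540.8 × ln(5.309) = 2540.8 × 1.6695 ≈ 4242 m/s.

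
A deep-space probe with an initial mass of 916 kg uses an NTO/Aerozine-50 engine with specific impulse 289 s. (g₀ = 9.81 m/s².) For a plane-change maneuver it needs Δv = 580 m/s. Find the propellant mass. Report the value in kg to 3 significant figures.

propellant mass ≈ 169 kg

v_e = Isp · g₀ = 289 × 9.81 = 2835.1 m/s.
From the ideal rocket equation, m₀/m_f = exp(Δv / v_e) = exp(580 / 2835.1) = exp(0.2046) = 1.2270.
m_f = 916 / 1.2270 = 746.536 kg, so propellant = m₀ − m_f = 916 − 746.536 = 169.464 kg.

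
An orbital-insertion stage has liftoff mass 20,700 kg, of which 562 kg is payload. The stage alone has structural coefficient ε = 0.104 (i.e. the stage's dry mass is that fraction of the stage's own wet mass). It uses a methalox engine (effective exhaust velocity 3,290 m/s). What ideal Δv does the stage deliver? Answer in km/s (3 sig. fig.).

Δv ≈ 6.75 km/s

Stage wet mass = m₀ − payload = 20,700 − 562 = 20,138 kg.
Stage dry mass = ε × stage wet mass = 0.104 × 20,138 = 2,094.35 kg.
Burnout mass m_f = stage dry + payload = 2,094.35 + 562 = 2,656.35 kg.
Δv = v_e · ln(20,700/2,656.35) = 3290.0 × ln(7.793) = 3290.0 × 2.0532 ≈ 6755 m/s.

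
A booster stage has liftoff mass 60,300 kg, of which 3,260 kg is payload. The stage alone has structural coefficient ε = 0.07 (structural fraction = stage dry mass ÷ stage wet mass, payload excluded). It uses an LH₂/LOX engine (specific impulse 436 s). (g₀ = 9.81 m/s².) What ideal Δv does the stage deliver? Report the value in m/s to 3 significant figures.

Δv ≈ 9060 m/s

Stage wet mass = m₀ − payload = 60,300 − 3,260 = 57,040 kg.
Stage dry mass = ε × stage wet mass = 0.07 × 57,040 = 3,992.8 kg.
Burnout mass m_f = stage dry + payload = 3,992.8 + 3,260 = 7,252.8 kg.
v_e = Isp · g₀ = 436 × 9.81 = 4277.2 m/s.
From the ideal rocket equation, Δv = v_e · ln(60,300/7,252.8) = 4277.2 × ln(8.314) = 4277.2 × 2.1179 ≈ 9059 m/s.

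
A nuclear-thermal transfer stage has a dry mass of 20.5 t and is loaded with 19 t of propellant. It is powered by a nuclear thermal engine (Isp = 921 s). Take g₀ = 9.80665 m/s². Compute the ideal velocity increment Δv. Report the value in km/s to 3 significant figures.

Δv ≈ 5.92 km/s

v_e = Isp · g₀ = 921 × 9.80665 = 9031.9 m/s.
m₀ = m_dry + m_prop = 20.5 + 19 = 39.5 t.
Rocket equation: Δv = v_e · ln(m₀/m_f) = 9031.9 × ln(1.927) = 9031.9 × 0.6559 ≈ 5923.8 m/s.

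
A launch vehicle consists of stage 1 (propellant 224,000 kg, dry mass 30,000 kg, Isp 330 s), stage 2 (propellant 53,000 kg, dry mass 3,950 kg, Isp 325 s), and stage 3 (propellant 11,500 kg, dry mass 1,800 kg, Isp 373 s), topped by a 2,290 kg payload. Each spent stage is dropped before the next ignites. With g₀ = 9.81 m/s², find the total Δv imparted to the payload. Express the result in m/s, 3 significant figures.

Δv ≈ 12800 m/s

Ignition mass of stage 1 = 224,000+30,000 + 53,000+3,950 + 11,500+1,800 + 2,290 = 326,540 kg.
Stage 1: m₀ = 326,540 kg, m_f = 326,540 − 224,000 = 102,540 kg; Δv = 330×9.81×ln(3.185) = 3237.3×1.1583 ≈ 3750 m/s.
Stage 2: m₀ = 72,540 kg, m_f = 72,540 − 53,000 = 19,540 kg; Δv = 325×9.81×ln(3.712) = 3188.2×1.3117 ≈ 4182 m/s.
Stage 3: m₀ = 15,590 kg, m_f = 15,590 − 11,500 = 4,090 kg; Δv = 373×9.81×ln(3.812) = 3659.1×1.3381 ≈ 4896 m/s.
Total Δv = 3750 + 4182 + 4896 = 12828 m/s.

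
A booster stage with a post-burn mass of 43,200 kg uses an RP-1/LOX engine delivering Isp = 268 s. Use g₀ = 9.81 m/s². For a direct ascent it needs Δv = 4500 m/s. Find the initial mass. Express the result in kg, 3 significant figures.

initial mass ≈ 239000 kg

v_e = Isp · g₀ = 268 × 9.81 = 2629.1 m/s.
m₀/m_f = exp(Δv / v_e) = exp(4500 / 2629.1) = exp(1.7116) = 5.5380.
m₀ = m_f × 5.5380 = 43,200 × 5.5380 = 239,242 kg.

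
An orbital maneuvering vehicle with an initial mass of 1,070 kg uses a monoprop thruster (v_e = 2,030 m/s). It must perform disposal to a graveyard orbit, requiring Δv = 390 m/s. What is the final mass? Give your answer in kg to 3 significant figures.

m₀/m_f = exp(Δv / v_e) = exp(390 / 2030.0) = exp(0.1921) = 1.2118.
m_f = m₀ / 1.2118 = 1,070 / 1.2118 = 882.984 kg.

final mass ≈ 883 kg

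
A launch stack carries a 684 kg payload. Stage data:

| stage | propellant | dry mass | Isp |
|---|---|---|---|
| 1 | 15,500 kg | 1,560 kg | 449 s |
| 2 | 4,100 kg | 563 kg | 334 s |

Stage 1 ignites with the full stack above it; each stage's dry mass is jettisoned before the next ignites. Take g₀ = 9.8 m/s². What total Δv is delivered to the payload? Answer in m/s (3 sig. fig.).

Δv ≈ 9940 m/s

Ignition mass of stage 1 = 15,500+1,560 + 4,100+563 + 684 = 22,407 kg.
Stage 1: m₀ = 22,407 kg, m_f = 22,407 − 15,500 = 6,907 kg; Δv = 449×9.8×ln(3.244) = 4400.2×1.1768 ≈ 5178 m/s.
Stage 2: m₀ = 5,347 kg, m_f = 5,347 − 4,100 = 1,247 kg; Δv = 334×9.8×ln(4.288) = 3273.2×1.4558 ≈ 4765 m/s.
Total Δv = 5178 + 4765 = 9943 m/s.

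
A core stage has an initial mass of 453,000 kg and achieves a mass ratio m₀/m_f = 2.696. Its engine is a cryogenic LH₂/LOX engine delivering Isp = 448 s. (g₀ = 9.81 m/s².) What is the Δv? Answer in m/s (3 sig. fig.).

v_e = Isp · g₀ = 448 × 9.81 = 4394.9 m/s.
Δv = v_e · ln(2.696) = 4394.9 × 0.9918 ≈ 4358.7 m/s.

Δv ≈ 4360 m/s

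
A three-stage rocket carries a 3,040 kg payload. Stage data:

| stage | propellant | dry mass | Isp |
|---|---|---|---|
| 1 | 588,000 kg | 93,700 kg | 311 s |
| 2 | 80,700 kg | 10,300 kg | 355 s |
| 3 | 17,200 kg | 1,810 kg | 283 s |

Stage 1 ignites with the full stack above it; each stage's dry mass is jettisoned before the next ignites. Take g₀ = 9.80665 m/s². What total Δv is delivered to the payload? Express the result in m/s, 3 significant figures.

Δv ≈ 12700 m/s

Ignition mass of stage 1 = 588,000+93,700 + 80,700+10,300 + 17,200+1,810 + 3,040 = 794,750 kg.
Stage 1: m₀ = 794,750 kg, m_f = 794,750 − 588,000 = 206,750 kg; Δv = 311×9.80665×ln(3.844) = 3049.9×1.3465 ≈ 4107 m/s.
Stage 2: m₀ = 113,050 kg, m_f = 113,050 − 80,700 = 32,350 kg; Δv = 355×9.80665×ln(3.495) = 3481.4×1.2512 ≈ 4356 m/s.
Stage 3: m₀ = 22,050 kg, m_f = 22,050 − 17,200 = 4,850 kg; Δv = 283×9.80665×ln(4.546) = 2775.3×1.5143 ≈ 4203 m/s.
Total Δv = 4107 + 4356 + 4203 = 12666 m/s.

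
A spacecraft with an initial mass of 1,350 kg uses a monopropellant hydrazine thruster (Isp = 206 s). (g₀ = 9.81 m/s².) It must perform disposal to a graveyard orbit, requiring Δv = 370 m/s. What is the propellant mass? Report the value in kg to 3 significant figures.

propellant mass ≈ 226 kg

v_e = Isp · g₀ = 206 × 9.81 = 2020.9 m/s.
m₀/m_f = exp(Δv / v_e) = exp(370 / 2020.9) = exp(0.1831) = 1.2009.
m_f = 1,350 / 1.2009 = 1,124.16 kg, so propellant = m₀ − m_f = 1,350 − 1,124.16 = 225.84 kg.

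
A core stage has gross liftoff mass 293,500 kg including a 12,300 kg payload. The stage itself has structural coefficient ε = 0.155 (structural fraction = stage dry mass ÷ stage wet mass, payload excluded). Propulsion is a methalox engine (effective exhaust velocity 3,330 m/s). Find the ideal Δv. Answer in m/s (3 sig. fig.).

Δv ≈ 5520 m/s

Stage wet mass = m₀ − payload = 293,500 − 12,300 = 281,200 kg.
Stage dry mass = ε × stage wet mass = 0.155 × 281,200 = 43,586 kg.
Burnout mass m_f = stage dry + payload = 43,586 + 12,300 = 55,886 kg.
Δv = v_e · ln(293,500/55,886) = 3330.0 × ln(5.252) = 3330.0 × 1.6586 ≈ 5523 m/s.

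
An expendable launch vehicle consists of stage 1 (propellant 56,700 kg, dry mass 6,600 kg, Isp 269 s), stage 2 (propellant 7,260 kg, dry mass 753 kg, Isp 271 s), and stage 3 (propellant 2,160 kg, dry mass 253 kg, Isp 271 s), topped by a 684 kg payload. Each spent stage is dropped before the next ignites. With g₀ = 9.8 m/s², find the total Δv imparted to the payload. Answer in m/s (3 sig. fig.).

Ignition mass of stage 1 = 56,700+6,600 + 7,260+753 + 2,160+253 + 684 = 74,410 kg.
Stage 1: m₀ = 74,410 kg, m_f = 74,410 − 56,700 = 17,710 kg; Δv = 269×9.8×ln(4.202) = 2636.2×1.4355 ≈ 3784 m/s.
Stage 2: m₀ = 11,110 kg, m_f = 11,110 − 7,260 = 3,850 kg; Δv = 271×9.8×ln(2.886) = 2655.8×1.0598 ≈ 2815 m/s.
Stage 3: m₀ = 3,097 kg, m_f = 3,097 − 2,160 = 937 kg; Δv = 271×9.8×ln(3.305) = 2655.8×1.1955 ≈ 3175 m/s.
Total Δv = 3784 + 2815 + 3175 = 9774 m/s.

Δv ≈ 9770 m/s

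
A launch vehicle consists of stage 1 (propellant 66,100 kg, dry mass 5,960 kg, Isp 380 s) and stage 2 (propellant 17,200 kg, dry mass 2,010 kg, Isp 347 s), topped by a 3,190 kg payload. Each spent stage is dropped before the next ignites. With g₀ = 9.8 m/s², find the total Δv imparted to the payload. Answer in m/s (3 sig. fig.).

Ignition mass of stage 1 = 66,100+5,960 + 17,200+2,010 + 3,190 = 94,460 kg.
Stage 1: m₀ = 94,460 kg, m_f = 94,460 − 66,100 = 28,360 kg; Δv = 380×9.8×ln(3.331) = 3724.0×1.2032 ≈ 4481 m/s.
Stage 2: m₀ = 22,400 kg, m_f = 22,400 − 17,200 = 5,200 kg; Δv = 347×9.8×ln(4.308) = 3400.6×1.4604 ≈ 4966 m/s.
Total Δv = 4481 + 4966 = 9447 m/s.

Δv ≈ 9450 m/s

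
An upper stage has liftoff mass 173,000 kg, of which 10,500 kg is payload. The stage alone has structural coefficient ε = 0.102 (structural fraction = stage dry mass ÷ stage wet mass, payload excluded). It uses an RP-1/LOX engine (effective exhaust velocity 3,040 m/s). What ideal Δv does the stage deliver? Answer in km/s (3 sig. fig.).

Stage wet mass = m₀ − payload = 173,000 − 10,500 = 162,500 kg.
Stage dry mass = ε × stage wet mass = 0.102 × 162,500 = 16,575 kg.
Burnout mass m_f = stage dry + payload = 16,575 + 10,500 = 27,075 kg.
By the Tsiolkovsky rocket equation, Δv = v_e · ln(173,000/27,075) = 3040.0 × ln(6.39) = 3040.0 × 1.8547 ≈ 5638 m/s.

Δv ≈ 5.64 km/s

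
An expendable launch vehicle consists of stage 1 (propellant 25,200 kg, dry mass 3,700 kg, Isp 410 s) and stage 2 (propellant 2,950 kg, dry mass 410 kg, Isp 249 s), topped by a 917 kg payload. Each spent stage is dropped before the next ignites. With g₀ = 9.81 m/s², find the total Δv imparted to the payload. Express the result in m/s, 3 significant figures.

Δv ≈ 8590 m/s

Ignition mass of stage 1 = 25,200+3,700 + 2,950+410 + 917 = 33,177 kg.
Stage 1: m₀ = 33,177 kg, m_f = 33,177 − 25,200 = 7,977 kg; Δv = 410×9.81×ln(4.159) = 4022.1×1.4253 ≈ 5733 m/s.
Stage 2: m₀ = 4,277 kg, m_f = 4,277 − 2,950 = 1,327 kg; Δv = 249×9.81×ln(3.223) = 2442.7×1.1703 ≈ 2859 m/s.
Total Δv = 5733 + 2859 = 8592 m/s.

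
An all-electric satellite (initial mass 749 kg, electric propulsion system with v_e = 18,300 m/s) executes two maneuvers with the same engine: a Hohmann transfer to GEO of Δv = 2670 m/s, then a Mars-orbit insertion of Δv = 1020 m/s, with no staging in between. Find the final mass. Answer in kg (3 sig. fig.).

After the first burn: m = 749 × exp(−2670/18300.0) = 749 × 0.86424 = 647.316 kg.
After the second burn: m = 647.316 × exp(−1020/18300.0) = 647.316 × 0.94579 = 612.225 kg.

final mass ≈ 612 kg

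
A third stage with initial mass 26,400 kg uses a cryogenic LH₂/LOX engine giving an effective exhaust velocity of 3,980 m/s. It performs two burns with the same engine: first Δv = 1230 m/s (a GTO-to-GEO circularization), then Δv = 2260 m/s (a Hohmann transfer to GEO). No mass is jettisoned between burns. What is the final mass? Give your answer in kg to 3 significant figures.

final mass ≈ 11000 kg

After the first burn: m = 26400 × exp(−1230/3980.0) = 26400 × 0.73415 = 19,381.6 kg.
After the second burn: m = 19,381.6 × exp(−2260/3980.0) = 19,381.6 × 0.56675 = 10,984.5 kg.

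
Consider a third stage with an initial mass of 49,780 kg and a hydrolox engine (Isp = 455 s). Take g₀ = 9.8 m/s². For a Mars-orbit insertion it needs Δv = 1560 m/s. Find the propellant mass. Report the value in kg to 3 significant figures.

v_e = Isp · g₀ = 455 × 9.8 = 4459.0 m/s.
Using Δv = v_e ln(m₀/m_f): m₀/m_f = exp(Δv / v_e) = exp(1560 / 4459.0) = exp(0.3499) = 1.4189.
m_f = 49,780 / 1.4189 = 35,083.5 kg, so propellant = m₀ − m_f = 49,780 − 35,083.5 = 14,696.5 kg.

propellant mass ≈ 14700 kg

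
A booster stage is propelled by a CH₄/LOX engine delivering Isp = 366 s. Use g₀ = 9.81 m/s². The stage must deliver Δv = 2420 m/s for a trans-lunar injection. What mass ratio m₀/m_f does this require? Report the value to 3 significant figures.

mass ratio ≈ 1.96

v_e = Isp · g₀ = 366 × 9.81 = 3590.5 m/s.
m₀/m_f = exp(Δv / v_e) = exp(2420 / 3590.5) = exp(0.6740) = 1.9621.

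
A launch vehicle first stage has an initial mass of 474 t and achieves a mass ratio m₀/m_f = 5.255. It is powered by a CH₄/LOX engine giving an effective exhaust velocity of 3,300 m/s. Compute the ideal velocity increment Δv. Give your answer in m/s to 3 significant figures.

Δv = v_e · ln(5.255) = 3300.0 × 1.6592 ≈ 5475.3 m/s.

Δv ≈ 5480 m/s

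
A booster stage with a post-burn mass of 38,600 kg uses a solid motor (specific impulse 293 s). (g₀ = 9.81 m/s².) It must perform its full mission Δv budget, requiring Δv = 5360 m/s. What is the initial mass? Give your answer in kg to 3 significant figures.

initial mass ≈ 249000 kg

v_e = Isp · g₀ = 293 × 9.81 = 2874.3 m/s.
Rocket equation: m₀/m_f = exp(Δv / v_e) = exp(5360 / 2874.3) = exp(1.8648) = 6.4545.
m₀ = m_f × 6.4545 = 38,600 × 6.4545 = 249,144 kg.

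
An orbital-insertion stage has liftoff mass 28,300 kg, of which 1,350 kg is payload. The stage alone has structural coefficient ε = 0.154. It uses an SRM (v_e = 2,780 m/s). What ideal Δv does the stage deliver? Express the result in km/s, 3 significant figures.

Stage wet mass = m₀ − payload = 28,300 − 1,350 = 26,950 kg.
Stage dry mass = ε × stage wet mass = 0.154 × 26,950 = 4,150.3 kg.
Burnout mass m_f = stage dry + payload = 4,150.3 + 1,350 = 5,500.3 kg.
Δv = v_e · ln(28,300/5,500.3) = 2780.0 × ln(5.145) = 2780.0 × 1.6381 ≈ 4554 m/s.

Δv ≈ 4.55 km/s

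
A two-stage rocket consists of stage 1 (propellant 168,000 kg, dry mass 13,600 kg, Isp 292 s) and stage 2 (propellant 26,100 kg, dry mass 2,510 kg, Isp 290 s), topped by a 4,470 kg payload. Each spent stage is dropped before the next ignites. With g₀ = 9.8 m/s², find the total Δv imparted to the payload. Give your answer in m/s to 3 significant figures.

Ignition mass of stage 1 = 168,000+13,600 + 26,100+2,510 + 4,470 = 214,680 kg.
Stage 1: m₀ = 214,680 kg, m_f = 214,680 − 168,000 = 46,680 kg; Δv = 292×9.8×ln(4.599) = 2861.6×1.5258 ≈ 4366 m/s.
Stage 2: m₀ = 33,080 kg, m_f = 33,080 − 26,100 = 6,980 kg; Δv = 290×9.8×ln(4.739) = 2842.0×1.5559 ≈ 4422 m/s.
Total Δv = 4366 + 4422 = 8788 m/s.

Δv ≈ 8790 m/s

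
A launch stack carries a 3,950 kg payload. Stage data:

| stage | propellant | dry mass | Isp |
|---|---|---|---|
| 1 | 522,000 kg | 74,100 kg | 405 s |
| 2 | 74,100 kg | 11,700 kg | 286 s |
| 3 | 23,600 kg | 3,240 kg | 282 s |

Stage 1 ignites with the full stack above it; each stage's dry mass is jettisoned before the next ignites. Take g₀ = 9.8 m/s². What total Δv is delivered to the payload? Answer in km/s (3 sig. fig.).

Ignition mass of stage 1 = 522,000+74,100 + 74,100+11,700 + 23,600+3,240 + 3,950 = 712,690 kg.
Stage 1: m₀ = 712,690 kg, m_f = 712,690 − 522,000 = 190,690 kg; Δv = 405×9.8×ln(3.737) = 3969.0×1.3184 ≈ 5233 m/s.
Stage 2: m₀ = 116,590 kg, m_f = 116,590 − 74,100 = 42,490 kg; Δv = 286×9.8×ln(2.744) = 2802.8×1.0094 ≈ 2829 m/s.
Stage 3: m₀ = 30,790 kg, m_f = 30,790 − 23,600 = 7,190 kg; Δv = 282×9.8×ln(4.282) = 2763.6×1.4545 ≈ 4020 m/s.
Total Δv = 5233 + 2829 + 4020 = 12082 m/s.

Δv ≈ 12.1 km/s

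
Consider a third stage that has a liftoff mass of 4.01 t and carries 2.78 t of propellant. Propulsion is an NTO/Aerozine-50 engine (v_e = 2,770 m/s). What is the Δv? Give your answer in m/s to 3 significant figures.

Δv ≈ 3270 m/s

m_f = m₀ − m_prop = 4.01 − 2.78 = 1.23 t.
Rocket equation: Δv = v_e · ln(m₀/m_f) = 2770.0 × ln(3.26) = 2770.0 × 1.1818 ≈ 3273.5 m/s.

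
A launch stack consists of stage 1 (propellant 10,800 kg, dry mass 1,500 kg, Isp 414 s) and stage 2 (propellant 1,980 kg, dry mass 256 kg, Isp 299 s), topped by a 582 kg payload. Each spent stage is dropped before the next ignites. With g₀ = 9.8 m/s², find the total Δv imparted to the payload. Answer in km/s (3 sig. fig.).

Ignition mass of stage 1 = 10,800+1,500 + 1,980+256 + 582 = 15,118 kg.
Stage 1: m₀ = 15,118 kg, m_f = 15,118 − 10,800 = 4,318 kg; Δv = 414×9.8×ln(3.501) = 4057.2×1.2531 ≈ 5084 m/s.
Stage 2: m₀ = 2,818 kg, m_f = 2,818 − 1,980 = 838 kg; Δv = 299×9.8×ln(3.363) = 2930.2×1.2128 ≈ 3554 m/s.
Total Δv = 5084 + 3554 = 8638 m/s.

Δv ≈ 8.64 km/s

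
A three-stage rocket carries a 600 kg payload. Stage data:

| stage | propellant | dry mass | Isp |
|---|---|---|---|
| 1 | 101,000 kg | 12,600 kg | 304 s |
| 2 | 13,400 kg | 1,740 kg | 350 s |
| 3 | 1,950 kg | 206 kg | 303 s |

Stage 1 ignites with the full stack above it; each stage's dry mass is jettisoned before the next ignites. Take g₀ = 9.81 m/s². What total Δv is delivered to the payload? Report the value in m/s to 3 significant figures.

Δv ≈ 12800 m/s

Ignition mass of stage 1 = 101,000+12,600 + 13,400+1,740 + 1,950+206 + 600 = 131,496 kg.
Stage 1: m₀ = 131,496 kg, m_f = 131,496 − 101,000 = 30,496 kg; Δv = 304×9.81×ln(4.312) = 2982.2×1.4614 ≈ 4358 m/s.
Stage 2: m₀ = 17,896 kg, m_f = 17,896 − 13,400 = 4,496 kg; Δv = 350×9.81×ln(3.98) = 3433.5×1.3814 ≈ 4743 m/s.
Stage 3: m₀ = 2,756 kg, m_f = 2,756 − 1,950 = 806 kg; Δv = 303×9.81×ln(3.419) = 2972.4×1.2295 ≈ 3654 m/s.
Total Δv = 4358 + 4743 + 3654 = 12755 m/s.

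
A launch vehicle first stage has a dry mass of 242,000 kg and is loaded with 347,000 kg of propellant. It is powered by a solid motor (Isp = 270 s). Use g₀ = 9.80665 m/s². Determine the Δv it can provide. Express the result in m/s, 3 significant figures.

Δv ≈ 2360 m/s

v_e = Isp · g₀ = 270 × 9.80665 = 2647.8 m/s.
m₀ = m_dry + m_prop = 242,000 + 347,000 = 589,000 kg.
Δv = v_e · ln(m₀/m_f) = 2647.8 × ln(2.434) = 2647.8 × 0.8895 ≈ 2355.2 m/s.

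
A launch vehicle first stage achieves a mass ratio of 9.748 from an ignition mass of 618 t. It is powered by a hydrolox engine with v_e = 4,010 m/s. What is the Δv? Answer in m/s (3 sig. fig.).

By the Tsiolkovsky rocket equation, Δv = v_e · ln(9.748) = 4010.0 × 2.2771 ≈ 9131.0 m/s.

Δv ≈ 9130 m/s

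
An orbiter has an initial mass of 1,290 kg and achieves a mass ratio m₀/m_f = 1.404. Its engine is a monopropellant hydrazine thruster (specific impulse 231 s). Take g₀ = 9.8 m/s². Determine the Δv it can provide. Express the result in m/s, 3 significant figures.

v_e = Isp · g₀ = 231 × 9.8 = 2263.8 m/s.
From the ideal rocket equation, Δv = v_e · ln(1.404) = 2263.8 × 0.3393 ≈ 768.2 m/s.

Δv ≈ 768 m/s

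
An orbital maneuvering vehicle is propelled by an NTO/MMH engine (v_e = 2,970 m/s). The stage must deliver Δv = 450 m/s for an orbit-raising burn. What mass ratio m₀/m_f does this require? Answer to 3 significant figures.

mass ratio ≈ 1.16

Using Δv = v_e ln(m₀/m_f): m₀/m_f = exp(Δv / v_e) = exp(450 / 2970.0) = exp(0.1515) = 1.1636.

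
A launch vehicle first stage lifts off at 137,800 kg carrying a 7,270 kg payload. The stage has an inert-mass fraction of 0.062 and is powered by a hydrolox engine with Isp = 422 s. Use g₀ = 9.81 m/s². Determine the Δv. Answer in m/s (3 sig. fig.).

Stage wet mass = m₀ − payload = 137,800 − 7,270 = 130,530 kg.
Stage dry mass = ε × stage wet mass = 0.062 × 130,530 = 8,092.86 kg.
Burnout mass m_f = stage dry + payload = 8,092.86 + 7,270 = 15,362.86 kg.
v_e = Isp · g₀ = 422 × 9.81 = 4139.8 m/s.
By the Tsiolkovsky rocket equation, Δv = v_e · ln(137,800/15,362.86) = 4139.8 × ln(8.97) = 4139.8 × 2.1939 ≈ 9082 m/s.

Δv ≈ 9080 m/s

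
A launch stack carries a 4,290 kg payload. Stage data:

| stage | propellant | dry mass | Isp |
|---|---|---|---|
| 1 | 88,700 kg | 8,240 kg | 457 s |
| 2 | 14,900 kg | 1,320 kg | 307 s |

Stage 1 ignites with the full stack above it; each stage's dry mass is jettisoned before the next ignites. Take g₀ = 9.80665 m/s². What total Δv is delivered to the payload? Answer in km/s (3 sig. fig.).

Δv ≈ 10.2 km/s

Ignition mass of stage 1 = 88,700+8,240 + 14,900+1,320 + 4,290 = 117,450 kg.
Stage 1: m₀ = 117,450 kg, m_f = 117,450 − 88,700 = 28,750 kg; Δv = 457×9.80665×ln(4.085) = 4481.6×1.4074 ≈ 6307 m/s.
Stage 2: m₀ = 20,510 kg, m_f = 20,510 − 14,900 = 5,610 kg; Δv = 307×9.80665×ln(3.656) = 3010.6×1.2964 ≈ 3903 m/s.
Total Δv = 6307 + 3903 = 10210 m/s.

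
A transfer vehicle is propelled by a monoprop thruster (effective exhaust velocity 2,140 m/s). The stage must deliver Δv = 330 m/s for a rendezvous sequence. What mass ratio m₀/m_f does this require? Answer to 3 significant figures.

Using Δv = v_e ln(m₀/m_f): m₀/m_f = exp(Δv / v_e) = exp(330 / 2140.0) = exp(0.1542) = 1.1667.

mass ratio ≈ 1.17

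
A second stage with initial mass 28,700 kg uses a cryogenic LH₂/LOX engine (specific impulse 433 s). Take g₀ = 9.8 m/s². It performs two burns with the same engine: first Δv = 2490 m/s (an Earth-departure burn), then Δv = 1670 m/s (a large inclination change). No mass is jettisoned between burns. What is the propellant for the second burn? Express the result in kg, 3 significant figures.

v_e = Isp · g₀ = 433 × 9.8 = 4243.4 m/s.
After the first burn: m = 28700 × exp(−2490/4243.4) = 28700 × 0.55611 = 15,960.4 kg.
After the second burn: m = 15,960.4 × exp(−1670/4243.4) = 15,960.4 × 0.67466 = 10,767.8 kg.
Second-burn propellant = 15,960.4 − 10,767.8 = 5,192.6 kg.

propellant for the second burn ≈ 5190 kg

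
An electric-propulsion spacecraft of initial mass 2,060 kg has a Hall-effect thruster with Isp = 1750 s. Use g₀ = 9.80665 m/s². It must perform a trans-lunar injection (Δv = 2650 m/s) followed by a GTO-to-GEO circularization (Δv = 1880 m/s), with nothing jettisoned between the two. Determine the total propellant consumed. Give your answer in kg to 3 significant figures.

v_e = Isp · g₀ = 1750 × 9.80665 = 17161.6 m/s.
After the first burn: m = 2060 × exp(−2650/17161.6) = 2060 × 0.85692 = 1,765.26 kg.
After the second burn: m = 1,765.26 × exp(−1880/17161.6) = 1,765.26 × 0.89624 = 1,582.1 kg.
Total propellant = m₀ − m_final = 2060 − 1,582.1 = 477.9 kg.

total propellant consumed ≈ 478 kg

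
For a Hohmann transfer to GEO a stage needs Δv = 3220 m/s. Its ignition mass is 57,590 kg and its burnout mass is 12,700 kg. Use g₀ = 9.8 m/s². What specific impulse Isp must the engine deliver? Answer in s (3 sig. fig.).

Isp ≈ 217 s

ln(m₀/m_f) = ln(57590/12700) = ln(4.535) = 1.5117.
Using Δv = v_e ln(m₀/m_f): v_e = Δv / ln(m₀/m_f) = 3220 / 1.5117 = 2130.0 m/s.
Isp = v_e / g₀ = 2130.0 / 9.8 = 217.3 s.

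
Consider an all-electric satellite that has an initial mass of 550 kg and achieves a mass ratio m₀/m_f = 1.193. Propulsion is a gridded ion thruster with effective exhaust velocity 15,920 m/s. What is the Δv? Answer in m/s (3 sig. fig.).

Δv ≈ 2810 m/s

Rocket equation: Δv = v_e · ln(1.193) = 15920.0 × 0.1765 ≈ 2809.4 m/s.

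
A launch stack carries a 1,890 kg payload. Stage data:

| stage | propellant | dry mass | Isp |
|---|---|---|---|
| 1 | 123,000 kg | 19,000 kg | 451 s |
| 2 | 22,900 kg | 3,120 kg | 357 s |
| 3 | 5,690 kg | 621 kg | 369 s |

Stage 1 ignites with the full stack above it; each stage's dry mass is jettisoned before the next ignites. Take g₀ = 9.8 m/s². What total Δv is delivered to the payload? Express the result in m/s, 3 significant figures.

Ignition mass of stage 1 = 123,000+19,000 + 22,900+3,120 + 5,690+621 + 1,890 = 176,221 kg.
Stage 1: m₀ = 176,221 kg, m_f = 176,221 − 123,000 = 53,221 kg; Δv = 451×9.8×ln(3.311) = 4419.8×1.1973 ≈ 5292 m/s.
Stage 2: m₀ = 34,221 kg, m_f = 34,221 − 22,900 = 11,321 kg; Δv = 357×9.8×ln(3.023) = 3498.6×1.1062 ≈ 3870 m/s.
Stage 3: m₀ = 8,201 kg, m_f = 8,201 − 5,690 = 2,511 kg; Δv = 369×9.8×ln(3.266) = 3616.2×1.1836 ≈ 4280 m/s.
Total Δv = 5292 + 3870 + 4280 = 13442 m/s.

Δv ≈ 13400 m/s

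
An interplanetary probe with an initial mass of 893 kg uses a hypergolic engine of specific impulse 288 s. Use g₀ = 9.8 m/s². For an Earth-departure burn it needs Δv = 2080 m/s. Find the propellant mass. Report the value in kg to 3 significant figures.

propellant mass ≈ 466 kg

v_e = Isp · g₀ = 288 × 9.8 = 2822.4 m/s.
m₀/m_f = exp(Δv / v_e) = exp(2080 / 2822.4) = exp(0.7370) = 2.0896.
m_f = 893 / 2.0896 = 427.355 kg, so propellant = m₀ − m_f = 893 − 427.355 = 465.645 kg.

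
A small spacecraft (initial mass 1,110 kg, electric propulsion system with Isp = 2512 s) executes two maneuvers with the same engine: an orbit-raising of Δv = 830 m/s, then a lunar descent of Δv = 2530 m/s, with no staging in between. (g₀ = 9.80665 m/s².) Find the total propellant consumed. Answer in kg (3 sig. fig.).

v_e = Isp · g₀ = 2512 × 9.80665 = 24634.3 m/s.
After the first burn: m = 1110 × exp(−830/24634.3) = 1110 × 0.96687 = 1,073.23 kg.
After the second burn: m = 1,073.23 × exp(−2530/24634.3) = 1,073.23 × 0.90240 = 968.483 kg.
Total propellant = m₀ − m_final = 1110 − 968.483 = 141.517 kg.

total propellant consumed ≈ 142 kg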